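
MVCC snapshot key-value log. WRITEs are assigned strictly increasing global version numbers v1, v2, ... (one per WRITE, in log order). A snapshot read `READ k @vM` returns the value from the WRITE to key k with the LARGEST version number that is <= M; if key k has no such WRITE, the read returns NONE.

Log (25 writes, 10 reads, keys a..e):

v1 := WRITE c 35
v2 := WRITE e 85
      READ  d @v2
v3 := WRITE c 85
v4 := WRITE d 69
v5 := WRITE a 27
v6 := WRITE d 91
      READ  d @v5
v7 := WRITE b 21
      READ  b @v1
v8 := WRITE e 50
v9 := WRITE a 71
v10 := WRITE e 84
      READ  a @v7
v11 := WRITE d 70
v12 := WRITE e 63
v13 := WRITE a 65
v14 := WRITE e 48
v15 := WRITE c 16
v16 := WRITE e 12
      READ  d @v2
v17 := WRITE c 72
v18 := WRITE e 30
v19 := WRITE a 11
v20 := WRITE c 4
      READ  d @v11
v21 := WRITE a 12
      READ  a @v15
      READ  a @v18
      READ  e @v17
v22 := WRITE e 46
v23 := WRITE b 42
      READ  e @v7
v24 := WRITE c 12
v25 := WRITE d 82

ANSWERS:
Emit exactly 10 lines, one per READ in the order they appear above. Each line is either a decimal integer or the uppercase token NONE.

v1: WRITE c=35  (c history now [(1, 35)])
v2: WRITE e=85  (e history now [(2, 85)])
READ d @v2: history=[] -> no version <= 2 -> NONE
v3: WRITE c=85  (c history now [(1, 35), (3, 85)])
v4: WRITE d=69  (d history now [(4, 69)])
v5: WRITE a=27  (a history now [(5, 27)])
v6: WRITE d=91  (d history now [(4, 69), (6, 91)])
READ d @v5: history=[(4, 69), (6, 91)] -> pick v4 -> 69
v7: WRITE b=21  (b history now [(7, 21)])
READ b @v1: history=[(7, 21)] -> no version <= 1 -> NONE
v8: WRITE e=50  (e history now [(2, 85), (8, 50)])
v9: WRITE a=71  (a history now [(5, 27), (9, 71)])
v10: WRITE e=84  (e history now [(2, 85), (8, 50), (10, 84)])
READ a @v7: history=[(5, 27), (9, 71)] -> pick v5 -> 27
v11: WRITE d=70  (d history now [(4, 69), (6, 91), (11, 70)])
v12: WRITE e=63  (e history now [(2, 85), (8, 50), (10, 84), (12, 63)])
v13: WRITE a=65  (a history now [(5, 27), (9, 71), (13, 65)])
v14: WRITE e=48  (e history now [(2, 85), (8, 50), (10, 84), (12, 63), (14, 48)])
v15: WRITE c=16  (c history now [(1, 35), (3, 85), (15, 16)])
v16: WRITE e=12  (e history now [(2, 85), (8, 50), (10, 84), (12, 63), (14, 48), (16, 12)])
READ d @v2: history=[(4, 69), (6, 91), (11, 70)] -> no version <= 2 -> NONE
v17: WRITE c=72  (c history now [(1, 35), (3, 85), (15, 16), (17, 72)])
v18: WRITE e=30  (e history now [(2, 85), (8, 50), (10, 84), (12, 63), (14, 48), (16, 12), (18, 30)])
v19: WRITE a=11  (a history now [(5, 27), (9, 71), (13, 65), (19, 11)])
v20: WRITE c=4  (c history now [(1, 35), (3, 85), (15, 16), (17, 72), (20, 4)])
READ d @v11: history=[(4, 69), (6, 91), (11, 70)] -> pick v11 -> 70
v21: WRITE a=12  (a history now [(5, 27), (9, 71), (13, 65), (19, 11), (21, 12)])
READ a @v15: history=[(5, 27), (9, 71), (13, 65), (19, 11), (21, 12)] -> pick v13 -> 65
READ a @v18: history=[(5, 27), (9, 71), (13, 65), (19, 11), (21, 12)] -> pick v13 -> 65
READ e @v17: history=[(2, 85), (8, 50), (10, 84), (12, 63), (14, 48), (16, 12), (18, 30)] -> pick v16 -> 12
v22: WRITE e=46  (e history now [(2, 85), (8, 50), (10, 84), (12, 63), (14, 48), (16, 12), (18, 30), (22, 46)])
v23: WRITE b=42  (b history now [(7, 21), (23, 42)])
READ e @v7: history=[(2, 85), (8, 50), (10, 84), (12, 63), (14, 48), (16, 12), (18, 30), (22, 46)] -> pick v2 -> 85
v24: WRITE c=12  (c history now [(1, 35), (3, 85), (15, 16), (17, 72), (20, 4), (24, 12)])
v25: WRITE d=82  (d history now [(4, 69), (6, 91), (11, 70), (25, 82)])

Answer: NONE
69
NONE
27
NONE
70
65
65
12
85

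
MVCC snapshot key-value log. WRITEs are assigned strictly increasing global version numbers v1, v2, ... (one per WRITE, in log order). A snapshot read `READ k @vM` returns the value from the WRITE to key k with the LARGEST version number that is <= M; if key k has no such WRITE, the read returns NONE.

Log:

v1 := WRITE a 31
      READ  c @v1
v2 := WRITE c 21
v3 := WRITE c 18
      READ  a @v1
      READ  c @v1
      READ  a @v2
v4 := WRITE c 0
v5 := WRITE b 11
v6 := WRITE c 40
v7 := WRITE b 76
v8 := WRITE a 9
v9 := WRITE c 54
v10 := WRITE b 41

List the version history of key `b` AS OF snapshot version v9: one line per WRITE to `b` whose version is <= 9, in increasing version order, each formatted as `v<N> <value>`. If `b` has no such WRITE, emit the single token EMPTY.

Scan writes for key=b with version <= 9:
  v1 WRITE a 31 -> skip
  v2 WRITE c 21 -> skip
  v3 WRITE c 18 -> skip
  v4 WRITE c 0 -> skip
  v5 WRITE b 11 -> keep
  v6 WRITE c 40 -> skip
  v7 WRITE b 76 -> keep
  v8 WRITE a 9 -> skip
  v9 WRITE c 54 -> skip
  v10 WRITE b 41 -> drop (> snap)
Collected: [(5, 11), (7, 76)]

Answer: v5 11
v7 76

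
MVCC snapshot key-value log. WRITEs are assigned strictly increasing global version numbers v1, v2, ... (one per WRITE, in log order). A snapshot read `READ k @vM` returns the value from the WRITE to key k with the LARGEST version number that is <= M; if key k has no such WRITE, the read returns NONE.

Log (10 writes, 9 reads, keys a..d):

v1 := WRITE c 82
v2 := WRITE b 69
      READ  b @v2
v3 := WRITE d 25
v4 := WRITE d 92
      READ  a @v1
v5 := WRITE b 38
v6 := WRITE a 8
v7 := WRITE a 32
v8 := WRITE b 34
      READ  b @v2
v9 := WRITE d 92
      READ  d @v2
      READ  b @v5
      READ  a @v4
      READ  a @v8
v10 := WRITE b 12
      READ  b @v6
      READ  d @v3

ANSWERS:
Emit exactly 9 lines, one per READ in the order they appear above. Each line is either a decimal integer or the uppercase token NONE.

Answer: 69
NONE
69
NONE
38
NONE
32
38
25

Derivation:
v1: WRITE c=82  (c history now [(1, 82)])
v2: WRITE b=69  (b history now [(2, 69)])
READ b @v2: history=[(2, 69)] -> pick v2 -> 69
v3: WRITE d=25  (d history now [(3, 25)])
v4: WRITE d=92  (d history now [(3, 25), (4, 92)])
READ a @v1: history=[] -> no version <= 1 -> NONE
v5: WRITE b=38  (b history now [(2, 69), (5, 38)])
v6: WRITE a=8  (a history now [(6, 8)])
v7: WRITE a=32  (a history now [(6, 8), (7, 32)])
v8: WRITE b=34  (b history now [(2, 69), (5, 38), (8, 34)])
READ b @v2: history=[(2, 69), (5, 38), (8, 34)] -> pick v2 -> 69
v9: WRITE d=92  (d history now [(3, 25), (4, 92), (9, 92)])
READ d @v2: history=[(3, 25), (4, 92), (9, 92)] -> no version <= 2 -> NONE
READ b @v5: history=[(2, 69), (5, 38), (8, 34)] -> pick v5 -> 38
READ a @v4: history=[(6, 8), (7, 32)] -> no version <= 4 -> NONE
READ a @v8: history=[(6, 8), (7, 32)] -> pick v7 -> 32
v10: WRITE b=12  (b history now [(2, 69), (5, 38), (8, 34), (10, 12)])
READ b @v6: history=[(2, 69), (5, 38), (8, 34), (10, 12)] -> pick v5 -> 38
READ d @v3: history=[(3, 25), (4, 92), (9, 92)] -> pick v3 -> 25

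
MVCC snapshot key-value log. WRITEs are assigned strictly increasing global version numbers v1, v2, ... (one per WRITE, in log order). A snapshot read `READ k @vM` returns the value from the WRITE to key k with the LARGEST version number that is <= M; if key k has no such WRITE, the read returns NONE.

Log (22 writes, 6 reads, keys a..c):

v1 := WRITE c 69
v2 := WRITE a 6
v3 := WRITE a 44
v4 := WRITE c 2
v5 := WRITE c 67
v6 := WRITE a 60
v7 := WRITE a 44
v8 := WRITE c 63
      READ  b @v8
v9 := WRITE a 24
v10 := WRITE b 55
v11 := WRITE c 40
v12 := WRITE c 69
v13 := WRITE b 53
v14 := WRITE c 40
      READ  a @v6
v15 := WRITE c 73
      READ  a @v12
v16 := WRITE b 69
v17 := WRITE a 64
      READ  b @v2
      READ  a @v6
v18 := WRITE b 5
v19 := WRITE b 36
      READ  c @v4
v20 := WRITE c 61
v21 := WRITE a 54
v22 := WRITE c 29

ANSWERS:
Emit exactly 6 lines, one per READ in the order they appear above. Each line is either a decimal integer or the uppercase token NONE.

Answer: NONE
60
24
NONE
60
2

Derivation:
v1: WRITE c=69  (c history now [(1, 69)])
v2: WRITE a=6  (a history now [(2, 6)])
v3: WRITE a=44  (a history now [(2, 6), (3, 44)])
v4: WRITE c=2  (c history now [(1, 69), (4, 2)])
v5: WRITE c=67  (c history now [(1, 69), (4, 2), (5, 67)])
v6: WRITE a=60  (a history now [(2, 6), (3, 44), (6, 60)])
v7: WRITE a=44  (a history now [(2, 6), (3, 44), (6, 60), (7, 44)])
v8: WRITE c=63  (c history now [(1, 69), (4, 2), (5, 67), (8, 63)])
READ b @v8: history=[] -> no version <= 8 -> NONE
v9: WRITE a=24  (a history now [(2, 6), (3, 44), (6, 60), (7, 44), (9, 24)])
v10: WRITE b=55  (b history now [(10, 55)])
v11: WRITE c=40  (c history now [(1, 69), (4, 2), (5, 67), (8, 63), (11, 40)])
v12: WRITE c=69  (c history now [(1, 69), (4, 2), (5, 67), (8, 63), (11, 40), (12, 69)])
v13: WRITE b=53  (b history now [(10, 55), (13, 53)])
v14: WRITE c=40  (c history now [(1, 69), (4, 2), (5, 67), (8, 63), (11, 40), (12, 69), (14, 40)])
READ a @v6: history=[(2, 6), (3, 44), (6, 60), (7, 44), (9, 24)] -> pick v6 -> 60
v15: WRITE c=73  (c history now [(1, 69), (4, 2), (5, 67), (8, 63), (11, 40), (12, 69), (14, 40), (15, 73)])
READ a @v12: history=[(2, 6), (3, 44), (6, 60), (7, 44), (9, 24)] -> pick v9 -> 24
v16: WRITE b=69  (b history now [(10, 55), (13, 53), (16, 69)])
v17: WRITE a=64  (a history now [(2, 6), (3, 44), (6, 60), (7, 44), (9, 24), (17, 64)])
READ b @v2: history=[(10, 55), (13, 53), (16, 69)] -> no version <= 2 -> NONE
READ a @v6: history=[(2, 6), (3, 44), (6, 60), (7, 44), (9, 24), (17, 64)] -> pick v6 -> 60
v18: WRITE b=5  (b history now [(10, 55), (13, 53), (16, 69), (18, 5)])
v19: WRITE b=36  (b history now [(10, 55), (13, 53), (16, 69), (18, 5), (19, 36)])
READ c @v4: history=[(1, 69), (4, 2), (5, 67), (8, 63), (11, 40), (12, 69), (14, 40), (15, 73)] -> pick v4 -> 2
v20: WRITE c=61  (c history now [(1, 69), (4, 2), (5, 67), (8, 63), (11, 40), (12, 69), (14, 40), (15, 73), (20, 61)])
v21: WRITE a=54  (a history now [(2, 6), (3, 44), (6, 60), (7, 44), (9, 24), (17, 64), (21, 54)])
v22: WRITE c=29  (c history now [(1, 69), (4, 2), (5, 67), (8, 63), (11, 40), (12, 69), (14, 40), (15, 73), (20, 61), (22, 29)])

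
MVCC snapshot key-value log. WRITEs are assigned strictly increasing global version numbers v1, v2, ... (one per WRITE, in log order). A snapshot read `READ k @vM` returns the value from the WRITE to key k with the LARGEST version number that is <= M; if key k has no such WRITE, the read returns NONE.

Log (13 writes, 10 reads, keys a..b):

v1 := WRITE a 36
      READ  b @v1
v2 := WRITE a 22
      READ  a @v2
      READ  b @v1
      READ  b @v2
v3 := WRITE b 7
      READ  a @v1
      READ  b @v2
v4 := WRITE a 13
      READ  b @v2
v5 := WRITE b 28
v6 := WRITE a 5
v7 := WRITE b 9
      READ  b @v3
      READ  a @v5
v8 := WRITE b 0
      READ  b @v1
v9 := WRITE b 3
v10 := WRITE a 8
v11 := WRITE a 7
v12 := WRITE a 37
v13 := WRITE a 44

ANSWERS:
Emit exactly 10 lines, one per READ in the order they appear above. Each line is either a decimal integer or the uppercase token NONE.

v1: WRITE a=36  (a history now [(1, 36)])
READ b @v1: history=[] -> no version <= 1 -> NONE
v2: WRITE a=22  (a history now [(1, 36), (2, 22)])
READ a @v2: history=[(1, 36), (2, 22)] -> pick v2 -> 22
READ b @v1: history=[] -> no version <= 1 -> NONE
READ b @v2: history=[] -> no version <= 2 -> NONE
v3: WRITE b=7  (b history now [(3, 7)])
READ a @v1: history=[(1, 36), (2, 22)] -> pick v1 -> 36
READ b @v2: history=[(3, 7)] -> no version <= 2 -> NONE
v4: WRITE a=13  (a history now [(1, 36), (2, 22), (4, 13)])
READ b @v2: history=[(3, 7)] -> no version <= 2 -> NONE
v5: WRITE b=28  (b history now [(3, 7), (5, 28)])
v6: WRITE a=5  (a history now [(1, 36), (2, 22), (4, 13), (6, 5)])
v7: WRITE b=9  (b history now [(3, 7), (5, 28), (7, 9)])
READ b @v3: history=[(3, 7), (5, 28), (7, 9)] -> pick v3 -> 7
READ a @v5: history=[(1, 36), (2, 22), (4, 13), (6, 5)] -> pick v4 -> 13
v8: WRITE b=0  (b history now [(3, 7), (5, 28), (7, 9), (8, 0)])
READ b @v1: history=[(3, 7), (5, 28), (7, 9), (8, 0)] -> no version <= 1 -> NONE
v9: WRITE b=3  (b history now [(3, 7), (5, 28), (7, 9), (8, 0), (9, 3)])
v10: WRITE a=8  (a history now [(1, 36), (2, 22), (4, 13), (6, 5), (10, 8)])
v11: WRITE a=7  (a history now [(1, 36), (2, 22), (4, 13), (6, 5), (10, 8), (11, 7)])
v12: WRITE a=37  (a history now [(1, 36), (2, 22), (4, 13), (6, 5), (10, 8), (11, 7), (12, 37)])
v13: WRITE a=44  (a history now [(1, 36), (2, 22), (4, 13), (6, 5), (10, 8), (11, 7), (12, 37), (13, 44)])

Answer: NONE
22
NONE
NONE
36
NONE
NONE
7
13
NONE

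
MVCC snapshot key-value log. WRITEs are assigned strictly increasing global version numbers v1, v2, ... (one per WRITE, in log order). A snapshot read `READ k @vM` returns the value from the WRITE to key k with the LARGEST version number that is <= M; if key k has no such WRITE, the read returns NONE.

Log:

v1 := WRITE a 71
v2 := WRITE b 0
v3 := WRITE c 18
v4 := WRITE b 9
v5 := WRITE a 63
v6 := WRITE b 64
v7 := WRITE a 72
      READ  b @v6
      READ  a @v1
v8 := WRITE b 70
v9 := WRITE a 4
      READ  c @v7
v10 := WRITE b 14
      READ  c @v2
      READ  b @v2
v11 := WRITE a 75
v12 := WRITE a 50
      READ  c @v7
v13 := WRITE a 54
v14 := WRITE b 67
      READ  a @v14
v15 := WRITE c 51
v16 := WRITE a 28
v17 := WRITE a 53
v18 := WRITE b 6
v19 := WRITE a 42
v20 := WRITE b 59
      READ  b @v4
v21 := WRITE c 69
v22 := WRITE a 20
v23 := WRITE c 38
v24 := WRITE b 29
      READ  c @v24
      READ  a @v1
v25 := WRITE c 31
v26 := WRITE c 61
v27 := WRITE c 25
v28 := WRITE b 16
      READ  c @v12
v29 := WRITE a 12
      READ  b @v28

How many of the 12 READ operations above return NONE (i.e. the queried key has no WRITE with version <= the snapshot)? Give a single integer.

v1: WRITE a=71  (a history now [(1, 71)])
v2: WRITE b=0  (b history now [(2, 0)])
v3: WRITE c=18  (c history now [(3, 18)])
v4: WRITE b=9  (b history now [(2, 0), (4, 9)])
v5: WRITE a=63  (a history now [(1, 71), (5, 63)])
v6: WRITE b=64  (b history now [(2, 0), (4, 9), (6, 64)])
v7: WRITE a=72  (a history now [(1, 71), (5, 63), (7, 72)])
READ b @v6: history=[(2, 0), (4, 9), (6, 64)] -> pick v6 -> 64
READ a @v1: history=[(1, 71), (5, 63), (7, 72)] -> pick v1 -> 71
v8: WRITE b=70  (b history now [(2, 0), (4, 9), (6, 64), (8, 70)])
v9: WRITE a=4  (a history now [(1, 71), (5, 63), (7, 72), (9, 4)])
READ c @v7: history=[(3, 18)] -> pick v3 -> 18
v10: WRITE b=14  (b history now [(2, 0), (4, 9), (6, 64), (8, 70), (10, 14)])
READ c @v2: history=[(3, 18)] -> no version <= 2 -> NONE
READ b @v2: history=[(2, 0), (4, 9), (6, 64), (8, 70), (10, 14)] -> pick v2 -> 0
v11: WRITE a=75  (a history now [(1, 71), (5, 63), (7, 72), (9, 4), (11, 75)])
v12: WRITE a=50  (a history now [(1, 71), (5, 63), (7, 72), (9, 4), (11, 75), (12, 50)])
READ c @v7: history=[(3, 18)] -> pick v3 -> 18
v13: WRITE a=54  (a history now [(1, 71), (5, 63), (7, 72), (9, 4), (11, 75), (12, 50), (13, 54)])
v14: WRITE b=67  (b history now [(2, 0), (4, 9), (6, 64), (8, 70), (10, 14), (14, 67)])
READ a @v14: history=[(1, 71), (5, 63), (7, 72), (9, 4), (11, 75), (12, 50), (13, 54)] -> pick v13 -> 54
v15: WRITE c=51  (c history now [(3, 18), (15, 51)])
v16: WRITE a=28  (a history now [(1, 71), (5, 63), (7, 72), (9, 4), (11, 75), (12, 50), (13, 54), (16, 28)])
v17: WRITE a=53  (a history now [(1, 71), (5, 63), (7, 72), (9, 4), (11, 75), (12, 50), (13, 54), (16, 28), (17, 53)])
v18: WRITE b=6  (b history now [(2, 0), (4, 9), (6, 64), (8, 70), (10, 14), (14, 67), (18, 6)])
v19: WRITE a=42  (a history now [(1, 71), (5, 63), (7, 72), (9, 4), (11, 75), (12, 50), (13, 54), (16, 28), (17, 53), (19, 42)])
v20: WRITE b=59  (b history now [(2, 0), (4, 9), (6, 64), (8, 70), (10, 14), (14, 67), (18, 6), (20, 59)])
READ b @v4: history=[(2, 0), (4, 9), (6, 64), (8, 70), (10, 14), (14, 67), (18, 6), (20, 59)] -> pick v4 -> 9
v21: WRITE c=69  (c history now [(3, 18), (15, 51), (21, 69)])
v22: WRITE a=20  (a history now [(1, 71), (5, 63), (7, 72), (9, 4), (11, 75), (12, 50), (13, 54), (16, 28), (17, 53), (19, 42), (22, 20)])
v23: WRITE c=38  (c history now [(3, 18), (15, 51), (21, 69), (23, 38)])
v24: WRITE b=29  (b history now [(2, 0), (4, 9), (6, 64), (8, 70), (10, 14), (14, 67), (18, 6), (20, 59), (24, 29)])
READ c @v24: history=[(3, 18), (15, 51), (21, 69), (23, 38)] -> pick v23 -> 38
READ a @v1: history=[(1, 71), (5, 63), (7, 72), (9, 4), (11, 75), (12, 50), (13, 54), (16, 28), (17, 53), (19, 42), (22, 20)] -> pick v1 -> 71
v25: WRITE c=31  (c history now [(3, 18), (15, 51), (21, 69), (23, 38), (25, 31)])
v26: WRITE c=61  (c history now [(3, 18), (15, 51), (21, 69), (23, 38), (25, 31), (26, 61)])
v27: WRITE c=25  (c history now [(3, 18), (15, 51), (21, 69), (23, 38), (25, 31), (26, 61), (27, 25)])
v28: WRITE b=16  (b history now [(2, 0), (4, 9), (6, 64), (8, 70), (10, 14), (14, 67), (18, 6), (20, 59), (24, 29), (28, 16)])
READ c @v12: history=[(3, 18), (15, 51), (21, 69), (23, 38), (25, 31), (26, 61), (27, 25)] -> pick v3 -> 18
v29: WRITE a=12  (a history now [(1, 71), (5, 63), (7, 72), (9, 4), (11, 75), (12, 50), (13, 54), (16, 28), (17, 53), (19, 42), (22, 20), (29, 12)])
READ b @v28: history=[(2, 0), (4, 9), (6, 64), (8, 70), (10, 14), (14, 67), (18, 6), (20, 59), (24, 29), (28, 16)] -> pick v28 -> 16
Read results in order: ['64', '71', '18', 'NONE', '0', '18', '54', '9', '38', '71', '18', '16']
NONE count = 1

Answer: 1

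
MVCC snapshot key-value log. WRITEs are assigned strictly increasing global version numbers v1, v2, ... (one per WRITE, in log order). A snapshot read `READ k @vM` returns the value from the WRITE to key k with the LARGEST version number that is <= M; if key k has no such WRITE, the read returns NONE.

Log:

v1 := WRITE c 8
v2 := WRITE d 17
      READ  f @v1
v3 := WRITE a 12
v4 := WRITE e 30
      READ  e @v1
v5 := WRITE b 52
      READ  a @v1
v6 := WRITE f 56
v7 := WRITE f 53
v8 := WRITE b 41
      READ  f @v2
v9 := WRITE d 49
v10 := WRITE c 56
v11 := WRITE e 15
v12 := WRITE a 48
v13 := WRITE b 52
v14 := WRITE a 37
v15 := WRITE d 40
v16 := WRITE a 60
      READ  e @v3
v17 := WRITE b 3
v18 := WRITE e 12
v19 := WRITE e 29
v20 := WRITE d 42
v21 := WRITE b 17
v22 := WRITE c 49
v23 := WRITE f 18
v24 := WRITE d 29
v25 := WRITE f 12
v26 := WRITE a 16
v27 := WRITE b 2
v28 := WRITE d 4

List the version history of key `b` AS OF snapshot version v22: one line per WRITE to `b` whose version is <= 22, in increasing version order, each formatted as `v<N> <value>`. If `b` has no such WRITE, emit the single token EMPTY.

Answer: v5 52
v8 41
v13 52
v17 3
v21 17

Derivation:
Scan writes for key=b with version <= 22:
  v1 WRITE c 8 -> skip
  v2 WRITE d 17 -> skip
  v3 WRITE a 12 -> skip
  v4 WRITE e 30 -> skip
  v5 WRITE b 52 -> keep
  v6 WRITE f 56 -> skip
  v7 WRITE f 53 -> skip
  v8 WRITE b 41 -> keep
  v9 WRITE d 49 -> skip
  v10 WRITE c 56 -> skip
  v11 WRITE e 15 -> skip
  v12 WRITE a 48 -> skip
  v13 WRITE b 52 -> keep
  v14 WRITE a 37 -> skip
  v15 WRITE d 40 -> skip
  v16 WRITE a 60 -> skip
  v17 WRITE b 3 -> keep
  v18 WRITE e 12 -> skip
  v19 WRITE e 29 -> skip
  v20 WRITE d 42 -> skip
  v21 WRITE b 17 -> keep
  v22 WRITE c 49 -> skip
  v23 WRITE f 18 -> skip
  v24 WRITE d 29 -> skip
  v25 WRITE f 12 -> skip
  v26 WRITE a 16 -> skip
  v27 WRITE b 2 -> drop (> snap)
  v28 WRITE d 4 -> skip
Collected: [(5, 52), (8, 41), (13, 52), (17, 3), (21, 17)]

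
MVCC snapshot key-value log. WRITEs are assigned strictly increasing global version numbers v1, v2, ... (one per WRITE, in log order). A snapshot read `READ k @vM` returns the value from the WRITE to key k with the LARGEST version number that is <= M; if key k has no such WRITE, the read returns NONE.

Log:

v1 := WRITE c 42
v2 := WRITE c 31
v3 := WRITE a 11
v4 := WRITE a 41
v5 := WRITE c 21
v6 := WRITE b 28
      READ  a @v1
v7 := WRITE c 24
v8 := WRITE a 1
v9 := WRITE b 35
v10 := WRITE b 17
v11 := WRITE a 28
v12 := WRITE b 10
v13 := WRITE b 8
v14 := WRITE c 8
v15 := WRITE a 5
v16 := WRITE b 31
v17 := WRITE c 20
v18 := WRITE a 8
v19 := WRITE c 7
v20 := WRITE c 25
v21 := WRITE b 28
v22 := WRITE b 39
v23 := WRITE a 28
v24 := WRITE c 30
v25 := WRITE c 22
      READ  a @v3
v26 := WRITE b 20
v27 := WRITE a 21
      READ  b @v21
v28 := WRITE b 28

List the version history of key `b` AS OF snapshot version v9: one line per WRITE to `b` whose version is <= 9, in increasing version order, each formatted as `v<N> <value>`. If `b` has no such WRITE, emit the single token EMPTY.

Answer: v6 28
v9 35

Derivation:
Scan writes for key=b with version <= 9:
  v1 WRITE c 42 -> skip
  v2 WRITE c 31 -> skip
  v3 WRITE a 11 -> skip
  v4 WRITE a 41 -> skip
  v5 WRITE c 21 -> skip
  v6 WRITE b 28 -> keep
  v7 WRITE c 24 -> skip
  v8 WRITE a 1 -> skip
  v9 WRITE b 35 -> keep
  v10 WRITE b 17 -> drop (> snap)
  v11 WRITE a 28 -> skip
  v12 WRITE b 10 -> drop (> snap)
  v13 WRITE b 8 -> drop (> snap)
  v14 WRITE c 8 -> skip
  v15 WRITE a 5 -> skip
  v16 WRITE b 31 -> drop (> snap)
  v17 WRITE c 20 -> skip
  v18 WRITE a 8 -> skip
  v19 WRITE c 7 -> skip
  v20 WRITE c 25 -> skip
  v21 WRITE b 28 -> drop (> snap)
  v22 WRITE b 39 -> drop (> snap)
  v23 WRITE a 28 -> skip
  v24 WRITE c 30 -> skip
  v25 WRITE c 22 -> skip
  v26 WRITE b 20 -> drop (> snap)
  v27 WRITE a 21 -> skip
  v28 WRITE b 28 -> drop (> snap)
Collected: [(6, 28), (9, 35)]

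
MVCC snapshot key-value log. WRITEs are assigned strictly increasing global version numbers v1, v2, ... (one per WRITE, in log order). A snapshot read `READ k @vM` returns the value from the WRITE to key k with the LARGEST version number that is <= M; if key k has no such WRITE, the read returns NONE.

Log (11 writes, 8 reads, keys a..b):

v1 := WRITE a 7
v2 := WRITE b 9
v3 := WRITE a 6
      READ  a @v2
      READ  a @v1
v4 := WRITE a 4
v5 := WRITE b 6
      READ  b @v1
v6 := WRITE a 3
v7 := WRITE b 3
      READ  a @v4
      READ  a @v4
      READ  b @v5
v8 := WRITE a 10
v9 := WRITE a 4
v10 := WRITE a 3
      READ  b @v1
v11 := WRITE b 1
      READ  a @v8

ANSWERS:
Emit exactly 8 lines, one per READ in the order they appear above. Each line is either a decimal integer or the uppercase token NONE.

Answer: 7
7
NONE
4
4
6
NONE
10

Derivation:
v1: WRITE a=7  (a history now [(1, 7)])
v2: WRITE b=9  (b history now [(2, 9)])
v3: WRITE a=6  (a history now [(1, 7), (3, 6)])
READ a @v2: history=[(1, 7), (3, 6)] -> pick v1 -> 7
READ a @v1: history=[(1, 7), (3, 6)] -> pick v1 -> 7
v4: WRITE a=4  (a history now [(1, 7), (3, 6), (4, 4)])
v5: WRITE b=6  (b history now [(2, 9), (5, 6)])
READ b @v1: history=[(2, 9), (5, 6)] -> no version <= 1 -> NONE
v6: WRITE a=3  (a history now [(1, 7), (3, 6), (4, 4), (6, 3)])
v7: WRITE b=3  (b history now [(2, 9), (5, 6), (7, 3)])
READ a @v4: history=[(1, 7), (3, 6), (4, 4), (6, 3)] -> pick v4 -> 4
READ a @v4: history=[(1, 7), (3, 6), (4, 4), (6, 3)] -> pick v4 -> 4
READ b @v5: history=[(2, 9), (5, 6), (7, 3)] -> pick v5 -> 6
v8: WRITE a=10  (a history now [(1, 7), (3, 6), (4, 4), (6, 3), (8, 10)])
v9: WRITE a=4  (a history now [(1, 7), (3, 6), (4, 4), (6, 3), (8, 10), (9, 4)])
v10: WRITE a=3  (a history now [(1, 7), (3, 6), (4, 4), (6, 3), (8, 10), (9, 4), (10, 3)])
READ b @v1: history=[(2, 9), (5, 6), (7, 3)] -> no version <= 1 -> NONE
v11: WRITE b=1  (b history now [(2, 9), (5, 6), (7, 3), (11, 1)])
READ a @v8: history=[(1, 7), (3, 6), (4, 4), (6, 3), (8, 10), (9, 4), (10, 3)] -> pick v8 -> 10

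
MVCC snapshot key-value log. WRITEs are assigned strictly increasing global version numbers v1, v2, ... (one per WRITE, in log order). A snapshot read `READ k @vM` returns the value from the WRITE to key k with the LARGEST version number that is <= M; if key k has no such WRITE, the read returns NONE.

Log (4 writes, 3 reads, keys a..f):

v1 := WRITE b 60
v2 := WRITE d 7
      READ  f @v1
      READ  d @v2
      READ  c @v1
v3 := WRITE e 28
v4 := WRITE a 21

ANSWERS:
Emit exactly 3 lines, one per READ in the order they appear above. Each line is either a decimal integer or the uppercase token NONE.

v1: WRITE b=60  (b history now [(1, 60)])
v2: WRITE d=7  (d history now [(2, 7)])
READ f @v1: history=[] -> no version <= 1 -> NONE
READ d @v2: history=[(2, 7)] -> pick v2 -> 7
READ c @v1: history=[] -> no version <= 1 -> NONE
v3: WRITE e=28  (e history now [(3, 28)])
v4: WRITE a=21  (a history now [(4, 21)])

Answer: NONE
7
NONE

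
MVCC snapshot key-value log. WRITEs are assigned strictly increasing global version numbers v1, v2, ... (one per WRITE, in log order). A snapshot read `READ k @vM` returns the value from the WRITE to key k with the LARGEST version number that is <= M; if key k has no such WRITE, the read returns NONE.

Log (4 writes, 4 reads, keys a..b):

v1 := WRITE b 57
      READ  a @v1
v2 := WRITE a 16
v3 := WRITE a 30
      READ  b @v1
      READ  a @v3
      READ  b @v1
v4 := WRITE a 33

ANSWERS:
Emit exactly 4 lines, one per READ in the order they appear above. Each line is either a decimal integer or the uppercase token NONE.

v1: WRITE b=57  (b history now [(1, 57)])
READ a @v1: history=[] -> no version <= 1 -> NONE
v2: WRITE a=16  (a history now [(2, 16)])
v3: WRITE a=30  (a history now [(2, 16), (3, 30)])
READ b @v1: history=[(1, 57)] -> pick v1 -> 57
READ a @v3: history=[(2, 16), (3, 30)] -> pick v3 -> 30
READ b @v1: history=[(1, 57)] -> pick v1 -> 57
v4: WRITE a=33  (a history now [(2, 16), (3, 30), (4, 33)])

Answer: NONE
57
30
57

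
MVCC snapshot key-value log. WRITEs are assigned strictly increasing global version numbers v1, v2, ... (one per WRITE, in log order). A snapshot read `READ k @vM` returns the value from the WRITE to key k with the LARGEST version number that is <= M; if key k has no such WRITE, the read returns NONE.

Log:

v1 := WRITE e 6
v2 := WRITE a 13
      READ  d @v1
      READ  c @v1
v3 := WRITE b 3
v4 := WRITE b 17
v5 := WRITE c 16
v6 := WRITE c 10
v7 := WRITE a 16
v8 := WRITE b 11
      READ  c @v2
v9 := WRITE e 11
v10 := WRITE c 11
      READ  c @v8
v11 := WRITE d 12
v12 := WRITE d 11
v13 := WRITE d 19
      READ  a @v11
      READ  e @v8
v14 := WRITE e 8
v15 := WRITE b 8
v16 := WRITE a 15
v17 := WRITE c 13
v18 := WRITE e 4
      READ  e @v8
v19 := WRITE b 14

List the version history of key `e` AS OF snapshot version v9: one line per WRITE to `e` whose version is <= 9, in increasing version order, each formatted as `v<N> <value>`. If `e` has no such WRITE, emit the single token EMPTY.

Answer: v1 6
v9 11

Derivation:
Scan writes for key=e with version <= 9:
  v1 WRITE e 6 -> keep
  v2 WRITE a 13 -> skip
  v3 WRITE b 3 -> skip
  v4 WRITE b 17 -> skip
  v5 WRITE c 16 -> skip
  v6 WRITE c 10 -> skip
  v7 WRITE a 16 -> skip
  v8 WRITE b 11 -> skip
  v9 WRITE e 11 -> keep
  v10 WRITE c 11 -> skip
  v11 WRITE d 12 -> skip
  v12 WRITE d 11 -> skip
  v13 WRITE d 19 -> skip
  v14 WRITE e 8 -> drop (> snap)
  v15 WRITE b 8 -> skip
  v16 WRITE a 15 -> skip
  v17 WRITE c 13 -> skip
  v18 WRITE e 4 -> drop (> snap)
  v19 WRITE b 14 -> skip
Collected: [(1, 6), (9, 11)]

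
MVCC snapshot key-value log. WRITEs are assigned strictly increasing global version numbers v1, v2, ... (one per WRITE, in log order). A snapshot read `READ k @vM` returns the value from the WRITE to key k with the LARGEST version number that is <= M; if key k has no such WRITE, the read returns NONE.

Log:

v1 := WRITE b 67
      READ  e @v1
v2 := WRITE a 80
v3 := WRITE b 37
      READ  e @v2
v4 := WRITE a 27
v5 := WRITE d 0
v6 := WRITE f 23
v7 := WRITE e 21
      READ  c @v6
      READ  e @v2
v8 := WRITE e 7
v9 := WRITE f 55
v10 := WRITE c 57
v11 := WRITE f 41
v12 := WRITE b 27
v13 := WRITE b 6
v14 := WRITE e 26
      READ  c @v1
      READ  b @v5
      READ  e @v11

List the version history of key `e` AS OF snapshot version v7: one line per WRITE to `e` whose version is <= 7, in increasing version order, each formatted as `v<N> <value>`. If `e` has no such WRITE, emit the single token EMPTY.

Answer: v7 21

Derivation:
Scan writes for key=e with version <= 7:
  v1 WRITE b 67 -> skip
  v2 WRITE a 80 -> skip
  v3 WRITE b 37 -> skip
  v4 WRITE a 27 -> skip
  v5 WRITE d 0 -> skip
  v6 WRITE f 23 -> skip
  v7 WRITE e 21 -> keep
  v8 WRITE e 7 -> drop (> snap)
  v9 WRITE f 55 -> skip
  v10 WRITE c 57 -> skip
  v11 WRITE f 41 -> skip
  v12 WRITE b 27 -> skip
  v13 WRITE b 6 -> skip
  v14 WRITE e 26 -> drop (> snap)
Collected: [(7, 21)]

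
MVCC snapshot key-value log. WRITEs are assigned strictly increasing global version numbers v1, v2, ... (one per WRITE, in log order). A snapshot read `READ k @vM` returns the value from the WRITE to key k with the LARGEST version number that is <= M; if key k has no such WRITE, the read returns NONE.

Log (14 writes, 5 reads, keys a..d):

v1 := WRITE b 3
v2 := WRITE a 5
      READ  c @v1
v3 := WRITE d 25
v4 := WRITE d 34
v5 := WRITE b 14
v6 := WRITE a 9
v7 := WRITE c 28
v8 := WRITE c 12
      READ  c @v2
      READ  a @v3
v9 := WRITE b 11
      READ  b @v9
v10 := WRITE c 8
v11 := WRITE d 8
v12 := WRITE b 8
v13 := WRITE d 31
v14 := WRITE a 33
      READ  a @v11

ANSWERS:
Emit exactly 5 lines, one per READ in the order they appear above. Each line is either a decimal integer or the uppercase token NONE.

v1: WRITE b=3  (b history now [(1, 3)])
v2: WRITE a=5  (a history now [(2, 5)])
READ c @v1: history=[] -> no version <= 1 -> NONE
v3: WRITE d=25  (d history now [(3, 25)])
v4: WRITE d=34  (d history now [(3, 25), (4, 34)])
v5: WRITE b=14  (b history now [(1, 3), (5, 14)])
v6: WRITE a=9  (a history now [(2, 5), (6, 9)])
v7: WRITE c=28  (c history now [(7, 28)])
v8: WRITE c=12  (c history now [(7, 28), (8, 12)])
READ c @v2: history=[(7, 28), (8, 12)] -> no version <= 2 -> NONE
READ a @v3: history=[(2, 5), (6, 9)] -> pick v2 -> 5
v9: WRITE b=11  (b history now [(1, 3), (5, 14), (9, 11)])
READ b @v9: history=[(1, 3), (5, 14), (9, 11)] -> pick v9 -> 11
v10: WRITE c=8  (c history now [(7, 28), (8, 12), (10, 8)])
v11: WRITE d=8  (d history now [(3, 25), (4, 34), (11, 8)])
v12: WRITE b=8  (b history now [(1, 3), (5, 14), (9, 11), (12, 8)])
v13: WRITE d=31  (d history now [(3, 25), (4, 34), (11, 8), (13, 31)])
v14: WRITE a=33  (a history now [(2, 5), (6, 9), (14, 33)])
READ a @v11: history=[(2, 5), (6, 9), (14, 33)] -> pick v6 -> 9

Answer: NONE
NONE
5
11
9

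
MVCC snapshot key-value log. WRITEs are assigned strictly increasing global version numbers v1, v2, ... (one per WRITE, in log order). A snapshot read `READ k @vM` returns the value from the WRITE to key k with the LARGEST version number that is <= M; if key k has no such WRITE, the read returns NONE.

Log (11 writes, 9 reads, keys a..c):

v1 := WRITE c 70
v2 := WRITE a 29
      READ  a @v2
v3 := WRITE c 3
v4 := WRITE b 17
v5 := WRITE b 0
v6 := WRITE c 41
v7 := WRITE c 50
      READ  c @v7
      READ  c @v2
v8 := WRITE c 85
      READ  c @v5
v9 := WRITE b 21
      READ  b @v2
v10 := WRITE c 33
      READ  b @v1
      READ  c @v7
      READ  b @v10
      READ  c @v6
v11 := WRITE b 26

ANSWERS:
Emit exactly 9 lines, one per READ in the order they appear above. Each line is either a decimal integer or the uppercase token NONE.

Answer: 29
50
70
3
NONE
NONE
50
21
41

Derivation:
v1: WRITE c=70  (c history now [(1, 70)])
v2: WRITE a=29  (a history now [(2, 29)])
READ a @v2: history=[(2, 29)] -> pick v2 -> 29
v3: WRITE c=3  (c history now [(1, 70), (3, 3)])
v4: WRITE b=17  (b history now [(4, 17)])
v5: WRITE b=0  (b history now [(4, 17), (5, 0)])
v6: WRITE c=41  (c history now [(1, 70), (3, 3), (6, 41)])
v7: WRITE c=50  (c history now [(1, 70), (3, 3), (6, 41), (7, 50)])
READ c @v7: history=[(1, 70), (3, 3), (6, 41), (7, 50)] -> pick v7 -> 50
READ c @v2: history=[(1, 70), (3, 3), (6, 41), (7, 50)] -> pick v1 -> 70
v8: WRITE c=85  (c history now [(1, 70), (3, 3), (6, 41), (7, 50), (8, 85)])
READ c @v5: history=[(1, 70), (3, 3), (6, 41), (7, 50), (8, 85)] -> pick v3 -> 3
v9: WRITE b=21  (b history now [(4, 17), (5, 0), (9, 21)])
READ b @v2: history=[(4, 17), (5, 0), (9, 21)] -> no version <= 2 -> NONE
v10: WRITE c=33  (c history now [(1, 70), (3, 3), (6, 41), (7, 50), (8, 85), (10, 33)])
READ b @v1: history=[(4, 17), (5, 0), (9, 21)] -> no version <= 1 -> NONE
READ c @v7: history=[(1, 70), (3, 3), (6, 41), (7, 50), (8, 85), (10, 33)] -> pick v7 -> 50
READ b @v10: history=[(4, 17), (5, 0), (9, 21)] -> pick v9 -> 21
READ c @v6: history=[(1, 70), (3, 3), (6, 41), (7, 50), (8, 85), (10, 33)] -> pick v6 -> 41
v11: WRITE b=26  (b history now [(4, 17), (5, 0), (9, 21), (11, 26)])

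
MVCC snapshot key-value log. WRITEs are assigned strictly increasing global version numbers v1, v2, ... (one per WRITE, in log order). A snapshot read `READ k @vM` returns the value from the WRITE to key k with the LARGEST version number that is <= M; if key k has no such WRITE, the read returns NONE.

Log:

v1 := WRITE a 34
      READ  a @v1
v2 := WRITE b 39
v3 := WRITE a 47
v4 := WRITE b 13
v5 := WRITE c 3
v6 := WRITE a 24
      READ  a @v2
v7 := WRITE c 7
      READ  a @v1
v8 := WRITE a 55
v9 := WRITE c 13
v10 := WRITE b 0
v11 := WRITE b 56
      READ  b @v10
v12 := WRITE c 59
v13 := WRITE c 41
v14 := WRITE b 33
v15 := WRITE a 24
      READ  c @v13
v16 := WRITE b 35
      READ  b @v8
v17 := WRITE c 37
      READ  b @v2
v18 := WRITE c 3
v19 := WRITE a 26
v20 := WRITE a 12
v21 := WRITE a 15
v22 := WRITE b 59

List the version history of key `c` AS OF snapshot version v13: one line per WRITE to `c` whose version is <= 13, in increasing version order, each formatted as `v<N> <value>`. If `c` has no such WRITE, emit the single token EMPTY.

Answer: v5 3
v7 7
v9 13
v12 59
v13 41

Derivation:
Scan writes for key=c with version <= 13:
  v1 WRITE a 34 -> skip
  v2 WRITE b 39 -> skip
  v3 WRITE a 47 -> skip
  v4 WRITE b 13 -> skip
  v5 WRITE c 3 -> keep
  v6 WRITE a 24 -> skip
  v7 WRITE c 7 -> keep
  v8 WRITE a 55 -> skip
  v9 WRITE c 13 -> keep
  v10 WRITE b 0 -> skip
  v11 WRITE b 56 -> skip
  v12 WRITE c 59 -> keep
  v13 WRITE c 41 -> keep
  v14 WRITE b 33 -> skip
  v15 WRITE a 24 -> skip
  v16 WRITE b 35 -> skip
  v17 WRITE c 37 -> drop (> snap)
  v18 WRITE c 3 -> drop (> snap)
  v19 WRITE a 26 -> skip
  v20 WRITE a 12 -> skip
  v21 WRITE a 15 -> skip
  v22 WRITE b 59 -> skip
Collected: [(5, 3), (7, 7), (9, 13), (12, 59), (13, 41)]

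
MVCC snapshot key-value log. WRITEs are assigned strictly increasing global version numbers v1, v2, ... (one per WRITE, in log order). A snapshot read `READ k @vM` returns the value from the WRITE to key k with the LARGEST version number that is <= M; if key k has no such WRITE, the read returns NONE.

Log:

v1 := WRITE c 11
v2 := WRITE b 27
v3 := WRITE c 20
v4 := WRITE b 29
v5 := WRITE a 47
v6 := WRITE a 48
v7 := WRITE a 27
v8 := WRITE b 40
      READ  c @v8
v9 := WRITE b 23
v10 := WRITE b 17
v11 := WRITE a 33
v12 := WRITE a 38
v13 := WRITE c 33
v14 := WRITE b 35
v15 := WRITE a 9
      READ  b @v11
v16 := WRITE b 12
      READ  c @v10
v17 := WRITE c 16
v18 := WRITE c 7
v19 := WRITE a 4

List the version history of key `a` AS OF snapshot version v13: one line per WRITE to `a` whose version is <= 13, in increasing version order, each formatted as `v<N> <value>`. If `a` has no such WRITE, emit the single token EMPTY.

Scan writes for key=a with version <= 13:
  v1 WRITE c 11 -> skip
  v2 WRITE b 27 -> skip
  v3 WRITE c 20 -> skip
  v4 WRITE b 29 -> skip
  v5 WRITE a 47 -> keep
  v6 WRITE a 48 -> keep
  v7 WRITE a 27 -> keep
  v8 WRITE b 40 -> skip
  v9 WRITE b 23 -> skip
  v10 WRITE b 17 -> skip
  v11 WRITE a 33 -> keep
  v12 WRITE a 38 -> keep
  v13 WRITE c 33 -> skip
  v14 WRITE b 35 -> skip
  v15 WRITE a 9 -> drop (> snap)
  v16 WRITE b 12 -> skip
  v17 WRITE c 16 -> skip
  v18 WRITE c 7 -> skip
  v19 WRITE a 4 -> drop (> snap)
Collected: [(5, 47), (6, 48), (7, 27), (11, 33), (12, 38)]

Answer: v5 47
v6 48
v7 27
v11 33
v12 38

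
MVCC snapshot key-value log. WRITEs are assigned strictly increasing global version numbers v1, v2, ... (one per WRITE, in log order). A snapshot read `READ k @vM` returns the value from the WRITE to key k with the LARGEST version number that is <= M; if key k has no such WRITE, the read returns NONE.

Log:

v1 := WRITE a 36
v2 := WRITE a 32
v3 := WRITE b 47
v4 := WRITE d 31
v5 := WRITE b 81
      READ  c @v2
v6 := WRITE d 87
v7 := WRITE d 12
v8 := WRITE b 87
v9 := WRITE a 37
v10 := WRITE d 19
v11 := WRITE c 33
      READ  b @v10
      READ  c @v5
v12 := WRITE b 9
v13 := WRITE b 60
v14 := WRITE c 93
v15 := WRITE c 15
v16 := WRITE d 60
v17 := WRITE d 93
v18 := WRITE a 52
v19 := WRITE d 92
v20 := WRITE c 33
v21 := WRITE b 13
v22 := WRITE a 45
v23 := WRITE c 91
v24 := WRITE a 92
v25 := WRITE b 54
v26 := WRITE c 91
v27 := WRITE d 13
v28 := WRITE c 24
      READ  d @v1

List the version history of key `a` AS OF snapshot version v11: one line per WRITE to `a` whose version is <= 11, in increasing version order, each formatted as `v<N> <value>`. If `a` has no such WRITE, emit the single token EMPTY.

Scan writes for key=a with version <= 11:
  v1 WRITE a 36 -> keep
  v2 WRITE a 32 -> keep
  v3 WRITE b 47 -> skip
  v4 WRITE d 31 -> skip
  v5 WRITE b 81 -> skip
  v6 WRITE d 87 -> skip
  v7 WRITE d 12 -> skip
  v8 WRITE b 87 -> skip
  v9 WRITE a 37 -> keep
  v10 WRITE d 19 -> skip
  v11 WRITE c 33 -> skip
  v12 WRITE b 9 -> skip
  v13 WRITE b 60 -> skip
  v14 WRITE c 93 -> skip
  v15 WRITE c 15 -> skip
  v16 WRITE d 60 -> skip
  v17 WRITE d 93 -> skip
  v18 WRITE a 52 -> drop (> snap)
  v19 WRITE d 92 -> skip
  v20 WRITE c 33 -> skip
  v21 WRITE b 13 -> skip
  v22 WRITE a 45 -> drop (> snap)
  v23 WRITE c 91 -> skip
  v24 WRITE a 92 -> drop (> snap)
  v25 WRITE b 54 -> skip
  v26 WRITE c 91 -> skip
  v27 WRITE d 13 -> skip
  v28 WRITE c 24 -> skip
Collected: [(1, 36), (2, 32), (9, 37)]

Answer: v1 36
v2 32
v9 37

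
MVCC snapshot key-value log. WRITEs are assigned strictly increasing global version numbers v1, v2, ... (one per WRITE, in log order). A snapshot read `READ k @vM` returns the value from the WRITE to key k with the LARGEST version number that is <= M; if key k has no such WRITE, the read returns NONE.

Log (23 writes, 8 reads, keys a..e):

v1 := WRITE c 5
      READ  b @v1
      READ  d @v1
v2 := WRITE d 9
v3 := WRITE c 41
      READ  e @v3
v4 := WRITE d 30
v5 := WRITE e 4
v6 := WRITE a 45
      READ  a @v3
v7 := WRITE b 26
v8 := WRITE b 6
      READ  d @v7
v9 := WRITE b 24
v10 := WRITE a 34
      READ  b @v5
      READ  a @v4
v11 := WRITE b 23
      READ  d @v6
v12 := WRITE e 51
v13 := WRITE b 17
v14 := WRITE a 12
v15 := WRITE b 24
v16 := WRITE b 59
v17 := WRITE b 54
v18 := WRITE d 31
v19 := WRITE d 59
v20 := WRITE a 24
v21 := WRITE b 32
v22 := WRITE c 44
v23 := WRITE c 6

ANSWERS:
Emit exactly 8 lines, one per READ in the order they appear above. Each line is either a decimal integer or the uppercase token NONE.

Answer: NONE
NONE
NONE
NONE
30
NONE
NONE
30

Derivation:
v1: WRITE c=5  (c history now [(1, 5)])
READ b @v1: history=[] -> no version <= 1 -> NONE
READ d @v1: history=[] -> no version <= 1 -> NONE
v2: WRITE d=9  (d history now [(2, 9)])
v3: WRITE c=41  (c history now [(1, 5), (3, 41)])
READ e @v3: history=[] -> no version <= 3 -> NONE
v4: WRITE d=30  (d history now [(2, 9), (4, 30)])
v5: WRITE e=4  (e history now [(5, 4)])
v6: WRITE a=45  (a history now [(6, 45)])
READ a @v3: history=[(6, 45)] -> no version <= 3 -> NONE
v7: WRITE b=26  (b history now [(7, 26)])
v8: WRITE b=6  (b history now [(7, 26), (8, 6)])
READ d @v7: history=[(2, 9), (4, 30)] -> pick v4 -> 30
v9: WRITE b=24  (b history now [(7, 26), (8, 6), (9, 24)])
v10: WRITE a=34  (a history now [(6, 45), (10, 34)])
READ b @v5: history=[(7, 26), (8, 6), (9, 24)] -> no version <= 5 -> NONE
READ a @v4: history=[(6, 45), (10, 34)] -> no version <= 4 -> NONE
v11: WRITE b=23  (b history now [(7, 26), (8, 6), (9, 24), (11, 23)])
READ d @v6: history=[(2, 9), (4, 30)] -> pick v4 -> 30
v12: WRITE e=51  (e history now [(5, 4), (12, 51)])
v13: WRITE b=17  (b history now [(7, 26), (8, 6), (9, 24), (11, 23), (13, 17)])
v14: WRITE a=12  (a history now [(6, 45), (10, 34), (14, 12)])
v15: WRITE b=24  (b history now [(7, 26), (8, 6), (9, 24), (11, 23), (13, 17), (15, 24)])
v16: WRITE b=59  (b history now [(7, 26), (8, 6), (9, 24), (11, 23), (13, 17), (15, 24), (16, 59)])
v17: WRITE b=54  (b history now [(7, 26), (8, 6), (9, 24), (11, 23), (13, 17), (15, 24), (16, 59), (17, 54)])
v18: WRITE d=31  (d history now [(2, 9), (4, 30), (18, 31)])
v19: WRITE d=59  (d history now [(2, 9), (4, 30), (18, 31), (19, 59)])
v20: WRITE a=24  (a history now [(6, 45), (10, 34), (14, 12), (20, 24)])
v21: WRITE b=32  (b history now [(7, 26), (8, 6), (9, 24), (11, 23), (13, 17), (15, 24), (16, 59), (17, 54), (21, 32)])
v22: WRITE c=44  (c history now [(1, 5), (3, 41), (22, 44)])
v23: WRITE c=6  (c history now [(1, 5), (3, 41), (22, 44), (23, 6)])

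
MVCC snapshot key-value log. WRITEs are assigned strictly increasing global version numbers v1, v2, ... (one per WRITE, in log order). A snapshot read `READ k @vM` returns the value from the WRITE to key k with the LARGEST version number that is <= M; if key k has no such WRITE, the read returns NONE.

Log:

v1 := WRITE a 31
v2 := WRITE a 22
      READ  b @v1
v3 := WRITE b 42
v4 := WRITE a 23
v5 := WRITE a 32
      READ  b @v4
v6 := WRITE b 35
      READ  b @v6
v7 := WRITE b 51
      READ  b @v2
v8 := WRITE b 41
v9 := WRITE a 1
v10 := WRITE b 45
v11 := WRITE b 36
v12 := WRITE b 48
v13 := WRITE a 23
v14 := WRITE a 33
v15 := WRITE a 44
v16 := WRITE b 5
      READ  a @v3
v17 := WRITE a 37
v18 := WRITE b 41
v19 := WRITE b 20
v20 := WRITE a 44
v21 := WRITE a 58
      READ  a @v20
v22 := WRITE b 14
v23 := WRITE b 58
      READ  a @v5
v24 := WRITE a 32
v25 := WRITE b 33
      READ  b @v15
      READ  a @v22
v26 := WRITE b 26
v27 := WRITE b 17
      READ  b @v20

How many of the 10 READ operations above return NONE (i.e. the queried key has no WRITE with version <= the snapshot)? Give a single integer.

Answer: 2

Derivation:
v1: WRITE a=31  (a history now [(1, 31)])
v2: WRITE a=22  (a history now [(1, 31), (2, 22)])
READ b @v1: history=[] -> no version <= 1 -> NONE
v3: WRITE b=42  (b history now [(3, 42)])
v4: WRITE a=23  (a history now [(1, 31), (2, 22), (4, 23)])
v5: WRITE a=32  (a history now [(1, 31), (2, 22), (4, 23), (5, 32)])
READ b @v4: history=[(3, 42)] -> pick v3 -> 42
v6: WRITE b=35  (b history now [(3, 42), (6, 35)])
READ b @v6: history=[(3, 42), (6, 35)] -> pick v6 -> 35
v7: WRITE b=51  (b history now [(3, 42), (6, 35), (7, 51)])
READ b @v2: history=[(3, 42), (6, 35), (7, 51)] -> no version <= 2 -> NONE
v8: WRITE b=41  (b history now [(3, 42), (6, 35), (7, 51), (8, 41)])
v9: WRITE a=1  (a history now [(1, 31), (2, 22), (4, 23), (5, 32), (9, 1)])
v10: WRITE b=45  (b history now [(3, 42), (6, 35), (7, 51), (8, 41), (10, 45)])
v11: WRITE b=36  (b history now [(3, 42), (6, 35), (7, 51), (8, 41), (10, 45), (11, 36)])
v12: WRITE b=48  (b history now [(3, 42), (6, 35), (7, 51), (8, 41), (10, 45), (11, 36), (12, 48)])
v13: WRITE a=23  (a history now [(1, 31), (2, 22), (4, 23), (5, 32), (9, 1), (13, 23)])
v14: WRITE a=33  (a history now [(1, 31), (2, 22), (4, 23), (5, 32), (9, 1), (13, 23), (14, 33)])
v15: WRITE a=44  (a history now [(1, 31), (2, 22), (4, 23), (5, 32), (9, 1), (13, 23), (14, 33), (15, 44)])
v16: WRITE b=5  (b history now [(3, 42), (6, 35), (7, 51), (8, 41), (10, 45), (11, 36), (12, 48), (16, 5)])
READ a @v3: history=[(1, 31), (2, 22), (4, 23), (5, 32), (9, 1), (13, 23), (14, 33), (15, 44)] -> pick v2 -> 22
v17: WRITE a=37  (a history now [(1, 31), (2, 22), (4, 23), (5, 32), (9, 1), (13, 23), (14, 33), (15, 44), (17, 37)])
v18: WRITE b=41  (b history now [(3, 42), (6, 35), (7, 51), (8, 41), (10, 45), (11, 36), (12, 48), (16, 5), (18, 41)])
v19: WRITE b=20  (b history now [(3, 42), (6, 35), (7, 51), (8, 41), (10, 45), (11, 36), (12, 48), (16, 5), (18, 41), (19, 20)])
v20: WRITE a=44  (a history now [(1, 31), (2, 22), (4, 23), (5, 32), (9, 1), (13, 23), (14, 33), (15, 44), (17, 37), (20, 44)])
v21: WRITE a=58  (a history now [(1, 31), (2, 22), (4, 23), (5, 32), (9, 1), (13, 23), (14, 33), (15, 44), (17, 37), (20, 44), (21, 58)])
READ a @v20: history=[(1, 31), (2, 22), (4, 23), (5, 32), (9, 1), (13, 23), (14, 33), (15, 44), (17, 37), (20, 44), (21, 58)] -> pick v20 -> 44
v22: WRITE b=14  (b history now [(3, 42), (6, 35), (7, 51), (8, 41), (10, 45), (11, 36), (12, 48), (16, 5), (18, 41), (19, 20), (22, 14)])
v23: WRITE b=58  (b history now [(3, 42), (6, 35), (7, 51), (8, 41), (10, 45), (11, 36), (12, 48), (16, 5), (18, 41), (19, 20), (22, 14), (23, 58)])
READ a @v5: history=[(1, 31), (2, 22), (4, 23), (5, 32), (9, 1), (13, 23), (14, 33), (15, 44), (17, 37), (20, 44), (21, 58)] -> pick v5 -> 32
v24: WRITE a=32  (a history now [(1, 31), (2, 22), (4, 23), (5, 32), (9, 1), (13, 23), (14, 33), (15, 44), (17, 37), (20, 44), (21, 58), (24, 32)])
v25: WRITE b=33  (b history now [(3, 42), (6, 35), (7, 51), (8, 41), (10, 45), (11, 36), (12, 48), (16, 5), (18, 41), (19, 20), (22, 14), (23, 58), (25, 33)])
READ b @v15: history=[(3, 42), (6, 35), (7, 51), (8, 41), (10, 45), (11, 36), (12, 48), (16, 5), (18, 41), (19, 20), (22, 14), (23, 58), (25, 33)] -> pick v12 -> 48
READ a @v22: history=[(1, 31), (2, 22), (4, 23), (5, 32), (9, 1), (13, 23), (14, 33), (15, 44), (17, 37), (20, 44), (21, 58), (24, 32)] -> pick v21 -> 58
v26: WRITE b=26  (b history now [(3, 42), (6, 35), (7, 51), (8, 41), (10, 45), (11, 36), (12, 48), (16, 5), (18, 41), (19, 20), (22, 14), (23, 58), (25, 33), (26, 26)])
v27: WRITE b=17  (b history now [(3, 42), (6, 35), (7, 51), (8, 41), (10, 45), (11, 36), (12, 48), (16, 5), (18, 41), (19, 20), (22, 14), (23, 58), (25, 33), (26, 26), (27, 17)])
READ b @v20: history=[(3, 42), (6, 35), (7, 51), (8, 41), (10, 45), (11, 36), (12, 48), (16, 5), (18, 41), (19, 20), (22, 14), (23, 58), (25, 33), (26, 26), (27, 17)] -> pick v19 -> 20
Read results in order: ['NONE', '42', '35', 'NONE', '22', '44', '32', '48', '58', '20']
NONE count = 2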